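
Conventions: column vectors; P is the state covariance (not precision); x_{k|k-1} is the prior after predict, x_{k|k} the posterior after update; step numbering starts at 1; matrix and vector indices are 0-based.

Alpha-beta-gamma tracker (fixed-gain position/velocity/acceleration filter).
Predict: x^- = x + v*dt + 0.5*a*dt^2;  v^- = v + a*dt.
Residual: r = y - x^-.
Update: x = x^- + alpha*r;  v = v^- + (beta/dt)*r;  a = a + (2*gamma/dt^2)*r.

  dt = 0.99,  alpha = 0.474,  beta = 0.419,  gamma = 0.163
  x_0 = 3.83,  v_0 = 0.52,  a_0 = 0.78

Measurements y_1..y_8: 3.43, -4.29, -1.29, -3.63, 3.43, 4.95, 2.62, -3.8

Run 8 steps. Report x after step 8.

step 1: x_pred=4.7270  r=-1.2970  x^+=4.1122  v^+=0.7433  a^+=0.3486
step 2: x_pred=5.0189  r=-9.3089  x^+=0.6065  v^+=-2.8515  a^+=-2.7477
step 3: x_pred=-3.5630  r=2.2730  x^+=-2.4856  v^+=-4.6097  a^+=-1.9917
step 4: x_pred=-8.0252  r=4.3952  x^+=-5.9419  v^+=-4.7213  a^+=-0.5297
step 5: x_pred=-10.8756  r=14.3056  x^+=-4.0947  v^+=0.8089  a^+=4.2286
step 6: x_pred=-1.2217  r=6.1717  x^+=1.7037  v^+=7.6072  a^+=6.2814
step 7: x_pred=12.3130  r=-9.6930  x^+=7.7185  v^+=9.7234  a^+=3.0573
step 8: x_pred=18.8429  r=-22.6429  x^+=8.1102  v^+=3.1669  a^+=-4.4742

x_post = 8.1102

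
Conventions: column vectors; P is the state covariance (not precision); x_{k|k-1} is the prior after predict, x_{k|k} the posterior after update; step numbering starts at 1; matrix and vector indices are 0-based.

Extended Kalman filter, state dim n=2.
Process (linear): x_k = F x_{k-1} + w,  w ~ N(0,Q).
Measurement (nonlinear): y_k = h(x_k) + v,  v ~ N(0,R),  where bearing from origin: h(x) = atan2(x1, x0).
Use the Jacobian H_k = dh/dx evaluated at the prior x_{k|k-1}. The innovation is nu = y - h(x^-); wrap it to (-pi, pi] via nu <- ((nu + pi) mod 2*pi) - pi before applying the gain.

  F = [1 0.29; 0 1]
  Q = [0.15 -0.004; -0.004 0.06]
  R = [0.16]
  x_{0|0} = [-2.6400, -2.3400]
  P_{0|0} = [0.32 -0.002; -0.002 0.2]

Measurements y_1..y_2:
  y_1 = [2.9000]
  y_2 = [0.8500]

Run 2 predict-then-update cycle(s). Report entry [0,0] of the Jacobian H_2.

step 1: x^-=[-3.3186, -2.3400]  P^-=[0.4857 0.0520; 0.0520 0.2600]  H_jac=[0.1419 -0.2013]  S=[0.1773]  K=[0.3296; -0.2535]  nu=[-0.8557]  x^+=[-3.6007, -2.1231]  P^+=[0.4664 0.0668; 0.0668 0.2486]
step 2: x^-=[-4.2164, -2.1231]  P^-=[0.6761 0.1349; 0.1349 0.3086]  H_jac=[0.0953 -0.1892]  S=[0.1723]  K=[0.2256; -0.2642]  nu=[-2.7581]  x^+=[-4.8387, -1.3943]  P^+=[0.6673 0.1452; 0.1452 0.2966]

H_jac[0,0] = 0.0953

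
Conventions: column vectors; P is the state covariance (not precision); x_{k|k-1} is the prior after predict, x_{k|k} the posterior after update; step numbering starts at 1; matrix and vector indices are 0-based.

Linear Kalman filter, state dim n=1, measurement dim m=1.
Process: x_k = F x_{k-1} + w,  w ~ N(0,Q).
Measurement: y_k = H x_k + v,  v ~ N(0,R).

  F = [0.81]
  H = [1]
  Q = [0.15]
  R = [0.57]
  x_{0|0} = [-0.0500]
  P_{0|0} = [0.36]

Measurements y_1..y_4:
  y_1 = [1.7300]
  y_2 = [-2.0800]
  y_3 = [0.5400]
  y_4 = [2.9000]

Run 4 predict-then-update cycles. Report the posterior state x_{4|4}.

x_post = [0.9287]

step 1: x^-=[-0.0405]  P^-=[0.3862]  S=[0.9562]  K=[0.4039]  nu=[1.7705]  x^+=[0.6746]  P^+=[0.2302]
step 2: x^-=[0.5464]  P^-=[0.3010]  S=[0.8710]  K=[0.3456]  nu=[-2.6264]  x^+=[-0.3613]  P^+=[0.1970]
step 3: x^-=[-0.2927]  P^-=[0.2793]  S=[0.8493]  K=[0.3288]  nu=[0.8327]  x^+=[-0.0189]  P^+=[0.1874]
step 4: x^-=[-0.0153]  P^-=[0.2730]  S=[0.8430]  K=[0.3238]  nu=[2.9153]  x^+=[0.9287]  P^+=[0.1846]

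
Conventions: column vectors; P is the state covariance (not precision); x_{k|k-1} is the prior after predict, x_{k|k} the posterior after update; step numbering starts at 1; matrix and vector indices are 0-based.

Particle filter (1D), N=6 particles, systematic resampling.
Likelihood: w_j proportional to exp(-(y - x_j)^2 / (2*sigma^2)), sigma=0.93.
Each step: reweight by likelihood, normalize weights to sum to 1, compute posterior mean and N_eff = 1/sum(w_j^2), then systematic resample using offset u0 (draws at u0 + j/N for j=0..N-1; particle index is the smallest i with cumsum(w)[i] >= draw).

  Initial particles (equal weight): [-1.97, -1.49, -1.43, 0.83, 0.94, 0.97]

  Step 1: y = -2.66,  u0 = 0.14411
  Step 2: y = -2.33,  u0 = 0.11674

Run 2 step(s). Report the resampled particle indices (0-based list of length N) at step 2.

resampled_idx = [0, 1, 2, 3, 4, 5]

step 1: w=[0.4654, 0.2778, 0.2556, 0.0005, 0.0003, 0.0003]  mean=-1.6953  Neff=2.7845  idx=[0, 0, 1, 1, 2, 2]
step 2: w=[0.2091, 0.2091, 0.1499, 0.1499, 0.1411, 0.1411]  mean=-1.6738  Neff=5.8093  idx=[0, 1, 2, 3, 4, 5]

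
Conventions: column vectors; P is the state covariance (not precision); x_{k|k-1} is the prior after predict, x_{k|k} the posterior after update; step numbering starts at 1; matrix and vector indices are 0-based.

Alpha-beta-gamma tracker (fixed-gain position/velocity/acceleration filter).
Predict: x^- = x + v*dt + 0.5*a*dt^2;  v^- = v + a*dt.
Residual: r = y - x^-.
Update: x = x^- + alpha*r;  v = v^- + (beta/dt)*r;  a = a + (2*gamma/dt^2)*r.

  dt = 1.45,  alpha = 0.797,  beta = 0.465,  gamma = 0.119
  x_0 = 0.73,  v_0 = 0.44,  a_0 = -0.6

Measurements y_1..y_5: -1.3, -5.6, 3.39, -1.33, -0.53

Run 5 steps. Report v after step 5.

step 1: x_pred=0.7372  r=-2.0372  x^+=-0.8864  v^+=-1.0833  a^+=-0.8306
step 2: x_pred=-3.3304  r=-2.2696  x^+=-5.1393  v^+=-3.0155  a^+=-1.0875
step 3: x_pred=-10.6551  r=14.0451  x^+=0.5389  v^+=-0.0883  a^+=0.5024
step 4: x_pred=0.9389  r=-2.2689  x^+=-0.8694  v^+=-0.0875  a^+=0.2455
step 5: x_pred=-0.7382  r=0.2082  x^+=-0.5723  v^+=0.3353  a^+=0.2691

v_post = 0.3353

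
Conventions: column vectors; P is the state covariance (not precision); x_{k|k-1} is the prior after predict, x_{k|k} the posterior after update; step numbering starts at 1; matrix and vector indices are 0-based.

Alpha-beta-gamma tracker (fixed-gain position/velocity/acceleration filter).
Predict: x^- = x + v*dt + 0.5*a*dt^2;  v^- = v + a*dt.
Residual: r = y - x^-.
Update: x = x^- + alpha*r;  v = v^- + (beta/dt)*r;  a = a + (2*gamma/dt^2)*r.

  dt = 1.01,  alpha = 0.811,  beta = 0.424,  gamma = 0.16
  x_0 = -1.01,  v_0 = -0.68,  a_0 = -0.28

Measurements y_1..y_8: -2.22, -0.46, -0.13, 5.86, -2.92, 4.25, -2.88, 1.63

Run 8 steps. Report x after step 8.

step 1: x_pred=-1.8396  r=-0.3804  x^+=-2.1481  v^+=-1.1225  a^+=-0.3993
step 2: x_pred=-3.4855  r=3.0255  x^+=-1.0318  v^+=-0.2557  a^+=0.5498
step 3: x_pred=-1.0097  r=0.8797  x^+=-0.2963  v^+=0.6688  a^+=0.8257
step 4: x_pred=0.8004  r=5.0596  x^+=4.9037  v^+=3.6268  a^+=2.4129
step 5: x_pred=9.7975  r=-12.7175  x^+=-0.5164  v^+=0.7250  a^+=-1.5766
step 6: x_pred=-0.5883  r=4.8383  x^+=3.3356  v^+=1.1638  a^+=-0.0588
step 7: x_pred=4.4810  r=-7.3610  x^+=-1.4888  v^+=-1.9858  a^+=-2.3679
step 8: x_pred=-4.7022  r=6.3322  x^+=0.4332  v^+=-1.7191  a^+=-0.3815

x_post = 0.4332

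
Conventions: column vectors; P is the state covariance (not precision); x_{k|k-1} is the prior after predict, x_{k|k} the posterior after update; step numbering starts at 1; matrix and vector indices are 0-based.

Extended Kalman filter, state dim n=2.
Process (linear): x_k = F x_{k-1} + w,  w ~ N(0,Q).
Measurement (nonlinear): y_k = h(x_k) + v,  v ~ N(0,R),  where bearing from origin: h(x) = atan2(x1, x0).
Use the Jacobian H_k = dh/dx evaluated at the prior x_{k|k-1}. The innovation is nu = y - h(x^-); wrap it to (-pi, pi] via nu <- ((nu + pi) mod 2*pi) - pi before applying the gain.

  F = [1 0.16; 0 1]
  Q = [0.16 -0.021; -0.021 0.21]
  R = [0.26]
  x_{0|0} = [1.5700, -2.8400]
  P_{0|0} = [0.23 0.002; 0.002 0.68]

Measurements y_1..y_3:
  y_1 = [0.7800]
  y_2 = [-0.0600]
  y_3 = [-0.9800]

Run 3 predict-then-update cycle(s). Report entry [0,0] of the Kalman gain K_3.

step 1: x^-=[1.1156, -2.8400]  P^-=[0.4080 0.0898; 0.0898 0.8900]  H_jac=[0.3050 0.1198]  S=[0.3173]  K=[0.4262; 0.4224]  nu=[1.9765]  x^+=[1.9579, -2.0051]  P^+=[0.3504 0.0327; 0.0327 0.8334]
step 2: x^-=[1.6371, -2.0051]  P^-=[0.5422 0.1450; 0.1450 1.0434]  H_jac=[0.2992 0.2443]  S=[0.3920]  K=[0.5042; 0.7609]  nu=[0.8261]  x^+=[2.0537, -1.3765]  P^+=[0.4425 -0.0054; -0.0054 0.8164]
step 3: x^-=[1.8334, -1.3765]  P^-=[0.6217 0.1042; 0.1042 1.0264]  H_jac=[0.2619 0.3488]  S=[0.4466]  K=[0.4460; 0.8628]  nu=[-0.3360]  x^+=[1.6836, -1.6664]  P^+=[0.5329 -0.0676; -0.0676 0.6939]

K[0,0] = 0.4460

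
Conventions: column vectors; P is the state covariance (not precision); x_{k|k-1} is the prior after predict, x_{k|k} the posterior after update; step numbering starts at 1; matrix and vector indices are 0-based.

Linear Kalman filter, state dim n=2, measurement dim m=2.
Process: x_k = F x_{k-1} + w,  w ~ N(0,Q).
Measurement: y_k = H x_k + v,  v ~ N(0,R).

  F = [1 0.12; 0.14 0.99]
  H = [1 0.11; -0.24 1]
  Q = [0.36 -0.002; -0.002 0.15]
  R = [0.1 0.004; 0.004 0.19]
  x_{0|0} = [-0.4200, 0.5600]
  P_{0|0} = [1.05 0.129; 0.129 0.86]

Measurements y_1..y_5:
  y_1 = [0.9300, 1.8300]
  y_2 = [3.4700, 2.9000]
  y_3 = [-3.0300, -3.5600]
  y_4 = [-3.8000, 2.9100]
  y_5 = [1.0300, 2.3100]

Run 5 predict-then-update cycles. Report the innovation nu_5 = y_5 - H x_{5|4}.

innov = [4.5685, 1.4408]

step 1: x^-=[-0.3528, 0.4956]  P^-=[1.4533 0.3770; 0.3770 1.0492]  S=[1.6490 0.1377; 0.1377 1.1420]  K=[0.9136 -0.0854; 0.2309 0.8117]  nu=[1.2283, 1.2497]  x^+=[0.6626, 1.7936]  P^+=[0.0900 0.0090; 0.0090 0.1573]
step 2: x^-=[0.8779, 1.8684]  P^-=[0.4545 0.0384; 0.0384 0.3085]  S=[0.5666 -0.0338; -0.0338 0.5062]  K=[0.8044 -0.0860; 0.1635 0.6021]  nu=[2.3866, 1.2423]  x^+=[2.6907, 3.0065]  P^+=[0.0794 0.0059; 0.0059 0.1165]
step 3: x^-=[3.0515, 3.3532]  P^-=[0.4425 0.0289; 0.0289 0.2674]  S=[0.5521 -0.0446; -0.0446 0.4690]  K=[0.8001 -0.0886; 0.1517 0.5697]  nu=[-6.4504, -6.1808]  x^+=[-1.5616, -1.1470]  P^+=[0.0791 0.0053; 0.0053 0.1101]
step 4: x^-=[-1.6992, -1.3541]  P^-=[0.4419 0.0275; 0.0275 0.2610]  S=[0.5511 -0.0466; -0.0466 0.4632]  K=[0.7998 -0.0892; 0.1497 0.5642]  nu=[-1.9518, 3.8563]  x^+=[-3.6041, 0.5294]  P^+=[0.0790 0.0052; 0.0052 0.1090]
step 5: x^-=[-3.5406, 0.0195]  P^-=[0.4419 0.0273; 0.0273 0.2599]  S=[0.5510 -0.0469; -0.0469 0.4622]  K=[0.7998 -0.0893; 0.1493 0.5632]  nu=[4.5685, 1.4408]  x^+=[-0.0155, 1.5132]  P^+=[0.0790 0.0052; 0.0052 0.1089]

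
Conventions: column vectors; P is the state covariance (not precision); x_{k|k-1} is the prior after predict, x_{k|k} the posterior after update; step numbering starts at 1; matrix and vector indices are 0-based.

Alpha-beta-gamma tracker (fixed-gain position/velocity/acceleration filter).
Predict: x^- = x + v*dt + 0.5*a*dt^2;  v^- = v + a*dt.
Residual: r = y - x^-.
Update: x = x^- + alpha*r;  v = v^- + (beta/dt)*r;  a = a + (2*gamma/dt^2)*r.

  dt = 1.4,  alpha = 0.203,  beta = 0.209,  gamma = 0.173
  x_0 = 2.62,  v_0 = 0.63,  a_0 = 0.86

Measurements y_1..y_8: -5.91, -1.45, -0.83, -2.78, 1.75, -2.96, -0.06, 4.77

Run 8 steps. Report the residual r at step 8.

step 1: x_pred=4.3448  r=-10.2548  x^+=2.2631  v^+=0.3031  a^+=-0.9503
step 2: x_pred=1.7561  r=-3.2061  x^+=1.1053  v^+=-1.5059  a^+=-1.5163
step 3: x_pred=-2.4889  r=1.6589  x^+=-2.1522  v^+=-3.3810  a^+=-1.2234
step 4: x_pred=-8.0846  r=5.3046  x^+=-7.0078  v^+=-4.3019  a^+=-0.2870
step 5: x_pred=-13.3117  r=15.0617  x^+=-10.2542  v^+=-2.4552  a^+=2.3719
step 6: x_pred=-11.3671  r=8.4071  x^+=-9.6604  v^+=2.1204  a^+=3.8560
step 7: x_pred=-2.9130  r=2.8530  x^+=-2.3338  v^+=7.9447  a^+=4.3596
step 8: x_pred=13.0612  r=-8.2912  x^+=11.3781  v^+=12.8104  a^+=2.8960

resid = -8.2912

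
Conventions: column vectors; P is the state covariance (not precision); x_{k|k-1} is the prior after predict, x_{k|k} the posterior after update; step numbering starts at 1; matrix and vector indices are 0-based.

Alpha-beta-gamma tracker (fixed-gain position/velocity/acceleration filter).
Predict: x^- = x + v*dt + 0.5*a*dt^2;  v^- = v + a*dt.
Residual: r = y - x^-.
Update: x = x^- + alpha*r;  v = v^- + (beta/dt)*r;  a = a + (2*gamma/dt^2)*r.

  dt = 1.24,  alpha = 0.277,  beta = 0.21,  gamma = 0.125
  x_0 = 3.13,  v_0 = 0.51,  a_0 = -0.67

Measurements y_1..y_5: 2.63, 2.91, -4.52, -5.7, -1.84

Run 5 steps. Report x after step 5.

step 1: x_pred=3.2473  r=-0.6173  x^+=3.0763  v^+=-0.4253  a^+=-0.7704
step 2: x_pred=1.9566  r=0.9534  x^+=2.2207  v^+=-1.2191  a^+=-0.6154
step 3: x_pred=0.2359  r=-4.7559  x^+=-1.0815  v^+=-2.7876  a^+=-1.3886
step 4: x_pred=-5.6057  r=-0.0943  x^+=-5.6318  v^+=-4.5255  a^+=-1.4040
step 5: x_pred=-12.3228  r=10.4828  x^+=-9.4191  v^+=-4.4911  a^+=0.3005

x_post = -9.4191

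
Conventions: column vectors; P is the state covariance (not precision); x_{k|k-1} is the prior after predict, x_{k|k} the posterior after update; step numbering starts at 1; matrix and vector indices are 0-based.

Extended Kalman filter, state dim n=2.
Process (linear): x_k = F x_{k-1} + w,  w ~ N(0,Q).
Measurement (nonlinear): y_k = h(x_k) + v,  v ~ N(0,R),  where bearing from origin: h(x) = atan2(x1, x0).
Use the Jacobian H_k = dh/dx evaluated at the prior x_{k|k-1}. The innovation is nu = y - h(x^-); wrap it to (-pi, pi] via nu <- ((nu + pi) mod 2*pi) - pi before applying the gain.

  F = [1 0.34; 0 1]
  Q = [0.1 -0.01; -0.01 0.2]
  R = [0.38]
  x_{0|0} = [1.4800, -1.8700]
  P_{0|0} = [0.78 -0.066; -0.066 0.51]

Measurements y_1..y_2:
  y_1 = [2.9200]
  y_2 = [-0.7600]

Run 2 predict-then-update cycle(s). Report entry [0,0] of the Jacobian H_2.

step 1: x^-=[0.8442, -1.8700]  P^-=[0.8941 0.0974; 0.0974 0.7100]  H_jac=[0.4442 0.2005]  S=[0.6023]  K=[0.6918; 0.3082]  nu=[-2.2164]  x^+=[-0.6892, -2.5531]  P^+=[0.6058 -0.0310; -0.0310 0.6528]
step 2: x^-=[-1.5572, -2.5531]  P^-=[0.7602 0.1809; 0.1809 0.8528]  H_jac=[0.2855 -0.1741]  S=[0.4498]  K=[0.4124; -0.2153]  nu=[1.3585]  x^+=[-0.9970, -2.8456]  P^+=[0.6837 0.2208; 0.2208 0.8319]

H_jac[0,0] = 0.2855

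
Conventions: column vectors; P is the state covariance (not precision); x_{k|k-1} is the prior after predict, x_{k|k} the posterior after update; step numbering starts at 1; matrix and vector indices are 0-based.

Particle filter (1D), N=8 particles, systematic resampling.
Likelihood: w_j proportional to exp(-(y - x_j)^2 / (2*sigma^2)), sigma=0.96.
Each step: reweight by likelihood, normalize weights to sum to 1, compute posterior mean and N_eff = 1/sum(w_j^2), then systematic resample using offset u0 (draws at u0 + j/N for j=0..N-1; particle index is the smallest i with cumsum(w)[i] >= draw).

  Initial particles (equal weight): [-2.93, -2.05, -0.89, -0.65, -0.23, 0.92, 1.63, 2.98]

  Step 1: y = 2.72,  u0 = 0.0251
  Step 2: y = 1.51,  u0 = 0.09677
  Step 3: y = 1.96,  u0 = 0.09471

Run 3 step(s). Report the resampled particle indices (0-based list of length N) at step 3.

resampled_idx = [1, 1, 2, 3, 4, 5, 6, 7]

step 1: w=[0.0000, 0.0000, 0.0005, 0.0013, 0.0053, 0.1031, 0.3137, 0.5761]  mean=2.3206  Neff=2.2675  idx=[5, 6, 6, 6, 7, 7, 7, 7]
step 2: w=[0.1642, 0.1967, 0.1967, 0.1967, 0.0614, 0.0614, 0.0614, 0.0614]  mean=1.8450  Neff=6.3228  idx=[0, 1, 1, 2, 3, 3, 5, 7]
step 3: w=[0.0868, 0.1471, 0.1471, 0.1471, 0.1471, 0.1471, 0.0888, 0.0888]  mean=1.8080  Neff=7.6025  idx=[1, 1, 2, 3, 4, 5, 6, 7]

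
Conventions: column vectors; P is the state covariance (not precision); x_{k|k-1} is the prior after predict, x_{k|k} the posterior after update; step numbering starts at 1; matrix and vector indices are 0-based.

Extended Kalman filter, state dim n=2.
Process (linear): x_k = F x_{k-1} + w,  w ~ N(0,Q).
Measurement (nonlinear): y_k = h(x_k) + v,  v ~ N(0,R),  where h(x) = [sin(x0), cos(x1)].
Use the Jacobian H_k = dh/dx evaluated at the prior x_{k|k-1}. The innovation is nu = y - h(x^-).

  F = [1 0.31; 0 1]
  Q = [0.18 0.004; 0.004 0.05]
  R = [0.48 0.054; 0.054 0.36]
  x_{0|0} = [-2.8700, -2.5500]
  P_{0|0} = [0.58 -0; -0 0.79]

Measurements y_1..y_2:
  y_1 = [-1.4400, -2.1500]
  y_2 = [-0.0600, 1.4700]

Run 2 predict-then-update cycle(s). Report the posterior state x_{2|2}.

x_post = [-3.1798, -3.3851]

step 1: x^-=[-3.6605, -2.5500]  P^-=[0.8359 0.2489; 0.2489 0.8400]  H_jac=[-0.8684 0.0000; 0.0000 0.5577]  S=[1.1103 -0.0665; -0.0665 0.6212]  K=[-0.6445 0.1544; -0.1504 0.7379]  nu=[-1.9359, -1.3199]  x^+=[-2.6166, -3.2328]  P^+=[0.3467 0.0373; 0.0373 0.4618]
step 2: x^-=[-3.6188, -3.2328]  P^-=[0.5941 0.1844; 0.1844 0.5118]  H_jac=[-0.8883 0.0000; 0.0000 -0.0911]  S=[0.9488 0.0689; 0.0689 0.3642]  K=[-0.5606 0.0600; -0.1656 -0.0966]  nu=[-0.5193, 2.4658]  x^+=[-3.1798, -3.3851]  P^+=[0.2993 0.0954; 0.0954 0.4802]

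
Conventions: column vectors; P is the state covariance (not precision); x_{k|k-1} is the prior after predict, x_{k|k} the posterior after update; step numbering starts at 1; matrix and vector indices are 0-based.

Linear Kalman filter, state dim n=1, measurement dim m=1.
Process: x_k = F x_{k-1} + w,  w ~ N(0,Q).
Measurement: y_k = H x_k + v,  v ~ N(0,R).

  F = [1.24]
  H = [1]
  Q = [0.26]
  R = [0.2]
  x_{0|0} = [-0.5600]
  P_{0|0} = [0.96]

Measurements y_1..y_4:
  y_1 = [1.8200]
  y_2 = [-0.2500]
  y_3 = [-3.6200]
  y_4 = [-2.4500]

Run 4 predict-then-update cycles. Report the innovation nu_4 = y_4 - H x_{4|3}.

step 1: x^-=[-0.6944]  P^-=[1.7361]  S=[1.9361]  K=[0.8967]  nu=[2.5144]  x^+=[1.5603]  P^+=[0.1793]
step 2: x^-=[1.9347]  P^-=[0.5358]  S=[0.7358]  K=[0.7282]  nu=[-2.1847]  x^+=[0.3439]  P^+=[0.1456]
step 3: x^-=[0.4264]  P^-=[0.4839]  S=[0.6839]  K=[0.7076]  nu=[-4.0464]  x^+=[-2.4367]  P^+=[0.1415]
step 4: x^-=[-3.0215]  P^-=[0.4776]  S=[0.6776]  K=[0.7048]  nu=[0.5715]  x^+=[-2.6187]  P^+=[0.1410]

innov = [0.5715]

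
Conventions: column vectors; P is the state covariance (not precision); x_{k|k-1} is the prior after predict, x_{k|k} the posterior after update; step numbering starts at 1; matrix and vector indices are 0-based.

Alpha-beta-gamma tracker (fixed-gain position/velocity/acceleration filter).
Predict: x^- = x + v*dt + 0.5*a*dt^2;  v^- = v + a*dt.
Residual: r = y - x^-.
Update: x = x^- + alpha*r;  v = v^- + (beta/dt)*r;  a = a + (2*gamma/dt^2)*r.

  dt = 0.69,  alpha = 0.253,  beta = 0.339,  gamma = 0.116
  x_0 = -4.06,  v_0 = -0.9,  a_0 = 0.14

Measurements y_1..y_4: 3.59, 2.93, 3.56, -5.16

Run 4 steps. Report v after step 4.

step 1: x_pred=-4.6477  r=8.2377  x^+=-2.5635  v^+=3.2438  a^+=4.1542
step 2: x_pred=0.6636  r=2.2664  x^+=1.2370  v^+=7.2237  a^+=5.2586
step 3: x_pred=7.4731  r=-3.9131  x^+=6.4831  v^+=8.9296  a^+=3.3517
step 4: x_pred=13.4424  r=-18.6024  x^+=8.7360  v^+=2.1028  a^+=-5.7131

v_post = 2.1028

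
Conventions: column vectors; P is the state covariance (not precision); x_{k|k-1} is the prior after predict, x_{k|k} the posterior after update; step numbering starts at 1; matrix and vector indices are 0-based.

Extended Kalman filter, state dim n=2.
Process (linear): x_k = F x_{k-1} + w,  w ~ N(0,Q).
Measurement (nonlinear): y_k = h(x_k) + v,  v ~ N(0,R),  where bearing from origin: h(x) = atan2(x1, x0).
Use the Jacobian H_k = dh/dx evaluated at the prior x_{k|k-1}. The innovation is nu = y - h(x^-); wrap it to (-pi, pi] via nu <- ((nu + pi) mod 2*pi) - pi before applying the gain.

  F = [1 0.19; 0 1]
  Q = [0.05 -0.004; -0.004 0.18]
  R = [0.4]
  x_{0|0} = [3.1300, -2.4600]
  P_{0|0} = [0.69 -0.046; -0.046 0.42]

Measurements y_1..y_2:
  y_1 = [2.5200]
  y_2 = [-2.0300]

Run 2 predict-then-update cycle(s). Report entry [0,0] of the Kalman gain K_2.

K[0,0] = 0.4616

step 1: x^-=[2.6626, -2.4600]  P^-=[0.7377 0.0298; 0.0298 0.6000]  H_jac=[0.1872 0.2026]  S=[0.4527]  K=[0.3184; 0.2808]  nu=[-3.0173]  x^+=[1.7020, -3.3074]  P^+=[0.6918 -0.0107; -0.0107 0.5643]
step 2: x^-=[1.0736, -3.3074]  P^-=[0.7581 0.0925; 0.0925 0.7443]  H_jac=[0.2735 0.0888]  S=[0.4671]  K=[0.4616; 0.1957]  nu=[-0.7731]  x^+=[0.7168, -3.4587]  P^+=[0.6586 0.0504; 0.0504 0.7264]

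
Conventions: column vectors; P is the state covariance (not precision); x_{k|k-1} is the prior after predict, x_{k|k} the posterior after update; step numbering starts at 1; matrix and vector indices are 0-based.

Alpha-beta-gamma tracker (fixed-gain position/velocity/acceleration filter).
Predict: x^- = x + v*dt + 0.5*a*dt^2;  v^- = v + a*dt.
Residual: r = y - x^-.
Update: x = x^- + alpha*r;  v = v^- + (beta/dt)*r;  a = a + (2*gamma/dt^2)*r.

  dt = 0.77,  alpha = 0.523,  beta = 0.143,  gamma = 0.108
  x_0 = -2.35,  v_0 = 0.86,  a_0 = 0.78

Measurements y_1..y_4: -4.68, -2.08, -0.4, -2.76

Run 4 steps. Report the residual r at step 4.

resid = -2.3447

step 1: x_pred=-1.4566  r=-3.2234  x^+=-3.1424  v^+=0.8620  a^+=-0.3943
step 2: x_pred=-2.5956  r=0.5156  x^+=-2.3259  v^+=0.6541  a^+=-0.2065
step 3: x_pred=-1.8835  r=1.4835  x^+=-1.1076  v^+=0.7706  a^+=0.3340
step 4: x_pred=-0.4153  r=-2.3447  x^+=-1.6416  v^+=0.5923  a^+=-0.5202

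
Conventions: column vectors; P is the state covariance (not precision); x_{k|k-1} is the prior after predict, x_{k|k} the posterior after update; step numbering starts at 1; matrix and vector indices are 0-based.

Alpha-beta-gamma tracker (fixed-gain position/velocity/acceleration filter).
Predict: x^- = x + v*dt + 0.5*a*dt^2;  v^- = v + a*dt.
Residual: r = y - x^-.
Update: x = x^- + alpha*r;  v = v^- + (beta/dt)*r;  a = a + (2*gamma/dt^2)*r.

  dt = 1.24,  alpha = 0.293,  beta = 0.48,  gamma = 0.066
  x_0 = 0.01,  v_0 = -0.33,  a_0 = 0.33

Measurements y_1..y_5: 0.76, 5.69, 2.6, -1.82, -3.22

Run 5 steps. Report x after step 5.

step 1: x_pred=-0.1455  r=0.9055  x^+=0.1198  v^+=0.4297  a^+=0.4077
step 2: x_pred=0.9661  r=4.7239  x^+=2.3502  v^+=2.7639  a^+=0.8133
step 3: x_pred=6.4027  r=-3.8027  x^+=5.2885  v^+=2.3003  a^+=0.4868
step 4: x_pred=8.5152  r=-10.3352  x^+=5.4870  v^+=-1.0967  a^+=-0.4004
step 5: x_pred=3.8192  r=-7.0392  x^+=1.7567  v^+=-4.3181  a^+=-1.0047

x_post = 1.7567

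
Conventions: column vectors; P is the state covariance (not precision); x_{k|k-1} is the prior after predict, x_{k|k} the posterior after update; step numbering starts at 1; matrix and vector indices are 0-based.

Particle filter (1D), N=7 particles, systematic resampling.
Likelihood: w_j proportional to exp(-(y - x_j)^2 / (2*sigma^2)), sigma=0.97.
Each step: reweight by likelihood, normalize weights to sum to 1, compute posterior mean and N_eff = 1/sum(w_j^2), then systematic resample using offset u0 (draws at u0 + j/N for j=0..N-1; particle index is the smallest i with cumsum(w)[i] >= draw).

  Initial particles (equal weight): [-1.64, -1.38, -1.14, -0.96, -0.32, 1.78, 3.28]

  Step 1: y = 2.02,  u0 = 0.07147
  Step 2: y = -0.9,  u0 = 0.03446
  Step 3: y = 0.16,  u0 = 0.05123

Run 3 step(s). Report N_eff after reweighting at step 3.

step 1: w=[0.0006, 0.0015, 0.0034, 0.0061, 0.0370, 0.6592, 0.2923]  mean=2.1078  Neff=1.9179  idx=[5, 5, 5, 5, 5, 6, 6]
step 2: w=[0.1997, 0.1997, 0.1997, 0.1997, 0.1997, 0.0008, 0.0008]  mean=1.7825  Neff=5.0169  idx=[0, 0, 1, 2, 3, 3, 4]
step 3: w=[0.1429, 0.1429, 0.1429, 0.1429, 0.1429, 0.1429, 0.1429]  mean=1.7800  Neff=7.0000  idx=[0, 1, 2, 3, 4, 5, 6]

N_eff = 7.0000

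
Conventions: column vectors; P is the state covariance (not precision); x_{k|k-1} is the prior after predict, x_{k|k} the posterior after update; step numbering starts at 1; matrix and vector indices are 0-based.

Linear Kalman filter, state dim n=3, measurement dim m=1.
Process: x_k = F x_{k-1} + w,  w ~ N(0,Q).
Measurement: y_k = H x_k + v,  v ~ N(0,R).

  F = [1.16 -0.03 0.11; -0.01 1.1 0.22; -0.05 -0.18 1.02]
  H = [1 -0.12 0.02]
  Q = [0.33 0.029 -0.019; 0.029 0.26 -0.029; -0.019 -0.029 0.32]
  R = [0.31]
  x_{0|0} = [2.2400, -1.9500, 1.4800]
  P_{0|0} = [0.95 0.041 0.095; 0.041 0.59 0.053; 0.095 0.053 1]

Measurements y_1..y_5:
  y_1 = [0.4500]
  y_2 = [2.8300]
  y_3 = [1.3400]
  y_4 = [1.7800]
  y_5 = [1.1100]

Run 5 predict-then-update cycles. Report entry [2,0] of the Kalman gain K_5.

step 1: x^-=[2.8197, -1.8418, 1.7486]  P^-=[1.6420 0.1052 0.1420; 0.1052 1.0467 0.1322; 0.1420 0.1322 1.3535]  S=[1.9474]  K=[0.8381; -0.0091; 0.0787]  nu=[-2.6257]  x^+=[0.6190, -1.8179, 1.5420]  P^+=[0.2740 0.1201 0.0136; 0.1201 1.0466 0.1336; 0.0136 0.1336 1.3414]
step 2: x^-=[0.9422, -1.6666, 1.8692]  P^-=[0.7100 0.1958 0.1056; 0.1958 1.6533 0.2029; 0.1056 0.2029 1.7019]  S=[1.0008]  K=[0.6881; 0.0014; 0.1152]  nu=[1.6504]  x^+=[2.0779, -1.6643, 2.0594]  P^+=[0.2362 0.1948 0.0263; 0.1948 1.6533 0.2027; 0.0263 0.2027 1.6886]
step 3: x^-=[2.6868, -1.3984, 2.2962]  P^-=[0.6615 0.2910 0.1461; 0.2910 2.4359 0.2312; 0.1461 0.2312 2.0574]  S=[0.9423]  K=[0.6681; 0.0036; 0.1692]  nu=[-1.5605]  x^+=[1.6443, -1.4040, 2.0322]  P^+=[0.2410 0.2888 0.0395; 0.2888 2.4359 0.2306; 0.0395 0.2306 2.0304]
step 4: x^-=[2.1730, -1.1137, 2.2433]  P^-=[0.6695 0.4000 0.1830; 0.4000 3.4108 0.1779; 0.1830 0.1779 2.4284]  S=[0.9400]  K=[0.6650; -0.0061; 0.2237]  nu=[-0.5715]  x^+=[1.7929, -1.1102, 2.1155]  P^+=[0.2537 0.4038 0.0432; 0.4038 3.4108 0.1792; 0.0432 0.1792 2.3814]
step 5: x^-=[2.3458, -0.7738, 2.2680]  P^-=[0.6851 0.5180 0.2100; 0.5180 4.5800 0.0017; 0.2100 0.0017 2.8458]  S=[0.9462]  K=[0.6627; -0.0334; 0.2819]  nu=[-1.3740]  x^+=[1.4352, -0.7279, 1.8806]  P^+=[0.2695 0.5389 0.0333; 0.5389 4.5790 0.0106; 0.0333 0.0106 2.7706]

K[2,0] = 0.2819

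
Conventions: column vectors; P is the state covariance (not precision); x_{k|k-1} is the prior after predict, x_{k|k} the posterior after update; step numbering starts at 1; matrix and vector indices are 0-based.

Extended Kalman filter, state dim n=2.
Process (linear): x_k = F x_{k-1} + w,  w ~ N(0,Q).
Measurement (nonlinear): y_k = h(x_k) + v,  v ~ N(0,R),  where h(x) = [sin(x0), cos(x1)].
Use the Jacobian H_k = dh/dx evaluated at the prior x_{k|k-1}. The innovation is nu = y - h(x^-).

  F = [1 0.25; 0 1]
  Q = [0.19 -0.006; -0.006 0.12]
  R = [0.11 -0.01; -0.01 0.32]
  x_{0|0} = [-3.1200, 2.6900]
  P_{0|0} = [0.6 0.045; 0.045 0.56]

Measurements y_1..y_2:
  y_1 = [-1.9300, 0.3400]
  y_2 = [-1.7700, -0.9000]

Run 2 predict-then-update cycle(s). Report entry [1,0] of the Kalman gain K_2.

K[1,0] = 0.1078

step 1: x^-=[-2.4475, 2.6900]  P^-=[0.8475 0.1790; 0.1790 0.6800]  H_jac=[-0.7686 0.0000; 0.0000 -0.4364]  S=[0.6107 0.0500; 0.0500 0.4495]  K=[-1.0621 -0.0555; -0.1728 -0.6409]  nu=[-1.2903, 1.2398]  x^+=[-1.1459, 2.1183]  P^+=[0.1513 0.0164; 0.0164 0.4660]
step 2: x^-=[-0.6163, 2.1183]  P^-=[0.3786 0.1269; 0.1269 0.5860]  H_jac=[0.8160 0.0000; 0.0000 -0.8538]  S=[0.3621 -0.0984; -0.0984 0.7472]  K=[0.8440 -0.0338; 0.1078 -0.6554]  nu=[-1.1920, -0.3794]  x^+=[-1.6095, 2.2385]  P^+=[0.1142 0.0226; 0.0226 0.2469]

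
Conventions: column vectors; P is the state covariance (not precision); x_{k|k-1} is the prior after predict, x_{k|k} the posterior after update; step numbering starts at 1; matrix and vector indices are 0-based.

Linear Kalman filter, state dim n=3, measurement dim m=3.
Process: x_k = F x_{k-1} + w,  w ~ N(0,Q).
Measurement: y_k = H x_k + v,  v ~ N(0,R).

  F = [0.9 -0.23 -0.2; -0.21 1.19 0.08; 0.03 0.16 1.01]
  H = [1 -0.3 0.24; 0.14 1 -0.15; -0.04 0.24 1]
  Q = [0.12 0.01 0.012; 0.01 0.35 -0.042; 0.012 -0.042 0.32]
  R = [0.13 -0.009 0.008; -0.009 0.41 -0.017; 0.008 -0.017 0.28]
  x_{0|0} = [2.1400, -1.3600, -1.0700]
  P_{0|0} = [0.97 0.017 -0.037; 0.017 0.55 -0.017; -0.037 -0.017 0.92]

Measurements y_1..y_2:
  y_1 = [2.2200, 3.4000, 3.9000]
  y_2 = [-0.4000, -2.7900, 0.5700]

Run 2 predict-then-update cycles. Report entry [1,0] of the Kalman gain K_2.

K[1,0] = -0.2520

step 1: x^-=[2.4528, -2.1534, -1.2341]  P^-=[0.9763 -0.3194 -0.1945; -0.3194 1.1670 0.1181; -0.1945 0.1181 1.2659]  S=[1.3656 -0.5177 -0.1130; -0.5177 1.5080 0.1552; -0.1130 0.1552 1.6930]  K=[0.8116 0.1919 -0.1466; -0.2120 0.6423 0.1697; 0.0731 -0.1214 0.7850]  nu=[-0.5826, 5.0249, 5.7490]  x^+=[2.1011, 2.1730, 2.6266]  P^+=[0.1281 0.0493 -0.0445; 0.0493 0.2519 -0.0236; -0.0445 -0.0236 0.2263]
step 2: x^-=[0.8659, 2.3548, 3.0635]  P^-=[0.2396 -0.0307 -0.0668; -0.0307 0.6862 0.0042; -0.0668 0.0042 0.5476]  S=[0.4486 -0.2214 0.0056; -0.2214 1.1062 0.0587; 0.0056 0.0587 0.8755]  K=[0.5867 0.1349 -0.1084; -0.2520 0.5570 0.1586; 0.0864 -0.0953 0.6356]  nu=[-1.2947, -4.8065, -3.0240]  x^+=[-0.2142, -0.4759, 1.4880]  P^+=[0.0922 0.0341 -0.0324; 0.0341 0.2204 -0.0186; -0.0324 -0.0186 0.1834]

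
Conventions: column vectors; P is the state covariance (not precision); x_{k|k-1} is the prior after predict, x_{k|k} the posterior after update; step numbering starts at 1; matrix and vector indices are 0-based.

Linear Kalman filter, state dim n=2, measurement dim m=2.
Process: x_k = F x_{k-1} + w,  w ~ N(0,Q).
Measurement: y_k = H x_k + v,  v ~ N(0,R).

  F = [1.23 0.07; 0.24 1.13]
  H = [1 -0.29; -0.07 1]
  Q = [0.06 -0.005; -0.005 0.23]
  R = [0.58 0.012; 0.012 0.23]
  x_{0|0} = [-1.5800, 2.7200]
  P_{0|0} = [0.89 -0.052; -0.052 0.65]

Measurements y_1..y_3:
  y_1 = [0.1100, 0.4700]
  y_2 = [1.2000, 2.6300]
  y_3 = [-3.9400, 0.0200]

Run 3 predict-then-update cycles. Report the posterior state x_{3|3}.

step 1: x^-=[-1.7530, 2.6944]  P^-=[1.4007 0.2360; 0.2360 1.0830]  S=[1.9349 -0.1593; -0.1593 1.2869]  K=[0.7046 0.1944; 0.0282 0.8323]  nu=[2.6444, -2.3471]  x^+=[-0.3463, 0.8155]  P^+=[0.4352 0.0836; 0.0836 0.1976]
step 2: x^-=[-0.3688, 0.8384]  P^-=[0.7338 0.2568; 0.2568 0.5528]  S=[1.2114 0.0623; 0.0623 0.7504]  K=[0.5325 0.2295; 0.0432 0.7091]  nu=[1.8120, 1.7658]  x^+=[1.0013, 2.1687]  P^+=[0.3356 0.0827; 0.0827 0.1694]
step 3: x^-=[1.3834, 2.6909]  P^-=[0.5828 0.2237; 0.2237 0.5105]  S=[1.0759 0.0515; 0.0515 0.7120]  K=[0.4707 0.2229; 0.0373 0.6923]  nu=[-4.5430, -2.5741]  x^+=[-1.3287, 0.7397]  P^+=[0.2982 0.0778; 0.0778 0.1651]

x_post = [-1.3287, 0.7397]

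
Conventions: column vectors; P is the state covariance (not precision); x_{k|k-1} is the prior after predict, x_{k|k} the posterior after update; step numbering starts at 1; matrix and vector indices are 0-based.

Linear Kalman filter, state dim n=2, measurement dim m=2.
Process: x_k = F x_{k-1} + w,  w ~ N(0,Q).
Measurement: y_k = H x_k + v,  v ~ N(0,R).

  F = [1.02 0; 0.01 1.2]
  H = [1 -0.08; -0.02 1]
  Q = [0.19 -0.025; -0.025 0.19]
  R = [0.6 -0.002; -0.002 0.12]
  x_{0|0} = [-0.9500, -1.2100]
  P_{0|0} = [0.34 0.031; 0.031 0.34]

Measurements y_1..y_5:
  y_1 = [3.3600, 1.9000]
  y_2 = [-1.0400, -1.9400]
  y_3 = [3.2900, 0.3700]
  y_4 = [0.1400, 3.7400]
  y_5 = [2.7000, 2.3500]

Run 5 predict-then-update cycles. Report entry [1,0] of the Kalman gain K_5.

step 1: x^-=[-0.9690, -1.4615]  P^-=[0.5437 0.0164; 0.0164 0.6804]  S=[1.1455 -0.0509; -0.0509 0.7999]  K=[0.4752 0.0371; 0.0046 0.8504]  nu=[4.2121, 3.3421]  x^+=[1.1567, 1.4000]  P^+=[0.2858 0.0092; 0.0092 0.1022]
step 2: x^-=[1.1798, 1.6915]  P^-=[0.4873 -0.0108; -0.0108 0.3375]  S=[1.0912 -0.0496; -0.0496 0.4581]  K=[0.4475 0.0036; -0.0012 0.7370]  nu=[-2.0845, -3.6079]  x^+=[0.2340, -0.9651]  P^+=[0.2689 0.0049; 0.0049 0.0885]
step 3: x^-=[0.2387, -1.1558]  P^-=[0.4698 -0.0162; -0.0162 0.3176]  S=[1.0744 -0.0531; -0.0531 0.4385]  K=[0.4382 -0.0054; -0.0030 0.7248]  nu=[2.9588, 1.5306]  x^+=[1.5269, -0.0552]  P^+=[0.2632 0.0037; 0.0037 0.0871]
step 4: x^-=[1.5574, -0.0510]  P^-=[0.4639 -0.0177; -0.0177 0.3155]  S=[1.0687 -0.0543; -0.0543 0.4364]  K=[0.4350 -0.0078; -0.0035 0.7233]  nu=[-1.4215, 3.8221]  x^+=[0.9093, 2.7186]  P^+=[0.2613 0.0034; 0.0034 0.0869]
step 5: x^-=[0.9275, 3.2715]  P^-=[0.4618 -0.0182; -0.0182 0.3152]  S=[1.0667 -0.0546; -0.0546 0.4361]  K=[0.4339 -0.0084; -0.0036 0.7231]  nu=[2.0342, -0.9029]  x^+=[1.8177, 2.6112]  P^+=[0.2606 0.0033; 0.0033 0.0869]

K[1,0] = -0.0036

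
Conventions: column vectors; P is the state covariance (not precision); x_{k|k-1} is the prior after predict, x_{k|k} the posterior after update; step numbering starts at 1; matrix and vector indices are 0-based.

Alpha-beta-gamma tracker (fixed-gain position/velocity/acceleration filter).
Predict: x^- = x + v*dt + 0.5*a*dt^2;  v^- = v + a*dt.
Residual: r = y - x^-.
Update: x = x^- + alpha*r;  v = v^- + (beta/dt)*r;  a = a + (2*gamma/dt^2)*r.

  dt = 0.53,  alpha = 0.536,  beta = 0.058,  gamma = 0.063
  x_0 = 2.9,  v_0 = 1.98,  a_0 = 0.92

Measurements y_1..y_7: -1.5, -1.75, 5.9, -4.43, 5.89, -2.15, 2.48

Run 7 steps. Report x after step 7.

x_post = 0.1770

step 1: x_pred=4.0786  r=-5.5786  x^+=1.0885  v^+=1.8571  a^+=-1.5823
step 2: x_pred=1.8505  r=-3.6005  x^+=-0.0794  v^+=0.6245  a^+=-3.1974
step 3: x_pred=-0.1975  r=6.0975  x^+=3.0708  v^+=-0.4029  a^+=-0.4623
step 4: x_pred=2.7923  r=-7.2223  x^+=-1.0788  v^+=-1.4383  a^+=-3.7019
step 5: x_pred=-2.3611  r=8.2511  x^+=2.0615  v^+=-2.4973  a^+=-0.0008
step 6: x_pred=0.7378  r=-2.8878  x^+=-0.8101  v^+=-2.8138  a^+=-1.2962
step 7: x_pred=-2.4834  r=4.9634  x^+=0.1770  v^+=-2.9576  a^+=0.9302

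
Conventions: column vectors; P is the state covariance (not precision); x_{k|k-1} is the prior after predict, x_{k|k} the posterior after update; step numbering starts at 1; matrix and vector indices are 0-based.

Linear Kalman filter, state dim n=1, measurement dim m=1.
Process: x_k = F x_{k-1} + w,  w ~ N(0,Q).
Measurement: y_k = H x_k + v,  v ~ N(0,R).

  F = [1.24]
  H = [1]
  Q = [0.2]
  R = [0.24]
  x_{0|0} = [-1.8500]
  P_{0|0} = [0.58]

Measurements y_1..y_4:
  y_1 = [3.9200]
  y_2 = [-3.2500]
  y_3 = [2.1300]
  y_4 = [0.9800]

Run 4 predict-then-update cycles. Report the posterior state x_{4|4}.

x_post = [1.0385]

step 1: x^-=[-2.2940]  P^-=[1.0918]  S=[1.3318]  K=[0.8198]  nu=[6.2140]  x^+=[2.8002]  P^+=[0.1968]
step 2: x^-=[3.4722]  P^-=[0.5025]  S=[0.7425]  K=[0.6768]  nu=[-6.7222]  x^+=[-1.0772]  P^+=[0.1624]
step 3: x^-=[-1.3358]  P^-=[0.4497]  S=[0.6897]  K=[0.6520]  nu=[3.4658]  x^+=[0.9241]  P^+=[0.1565]
step 4: x^-=[1.1459]  P^-=[0.4406]  S=[0.6806]  K=[0.6474]  nu=[-0.1659]  x^+=[1.0385]  P^+=[0.1554]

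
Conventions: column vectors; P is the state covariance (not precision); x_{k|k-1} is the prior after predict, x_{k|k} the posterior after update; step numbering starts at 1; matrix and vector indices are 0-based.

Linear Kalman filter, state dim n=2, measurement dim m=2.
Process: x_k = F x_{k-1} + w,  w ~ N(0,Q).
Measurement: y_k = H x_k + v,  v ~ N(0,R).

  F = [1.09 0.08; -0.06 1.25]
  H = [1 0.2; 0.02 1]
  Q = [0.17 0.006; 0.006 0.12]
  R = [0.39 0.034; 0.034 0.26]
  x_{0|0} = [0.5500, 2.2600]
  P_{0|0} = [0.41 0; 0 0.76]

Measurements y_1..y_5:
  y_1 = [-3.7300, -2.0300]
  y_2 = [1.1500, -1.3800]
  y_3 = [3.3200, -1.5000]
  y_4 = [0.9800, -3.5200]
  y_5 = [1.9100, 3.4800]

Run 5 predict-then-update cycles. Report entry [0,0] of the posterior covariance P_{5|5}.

step 1: x^-=[0.7803, 2.7920]  P^-=[0.6620 0.0552; 0.0552 1.3090]  S=[1.1264 0.3644; 0.3644 1.5714]  K=[0.6307 -0.1027; 0.0126 0.8307]  nu=[-5.0687, -4.8376]  x^+=[-1.9197, -1.2908]  P^+=[0.2445 -0.0102; -0.0102 0.2166]
step 2: x^-=[-2.1957, -1.4984]  P^-=[0.4601 -0.0021; -0.0021 0.4609]  S=[0.8677 0.1333; 0.1333 0.7210]  K=[0.5437 -0.0907; 0.0058 0.6381]  nu=[3.6454, 0.1623]  x^+=[-0.2284, -1.3737]  P^+=[0.2108 -0.0093; -0.0093 0.1663]
step 3: x^-=[-0.3588, -1.7034]  P^-=[0.4199 -0.0038; -0.0038 0.3820]  S=[0.8237 0.1150; 0.1150 0.6420]  K=[0.5209 -0.0861; 0.0052 0.5939]  nu=[4.0195, 0.2106]  x^+=[1.7168, -1.5573]  P^+=[0.2020 -0.0087; -0.0087 0.1548]
step 4: x^-=[1.7468, -2.0496]  P^-=[0.4094 -0.0036; -0.0036 0.3639]  S=[0.8126 0.1114; 0.1114 0.6239]  K=[0.5146 -0.0845; 0.0054 0.5822]  nu=[-0.3568, -1.5053]  x^+=[1.6903, -2.9279]  P^+=[0.1995 -0.0085; -0.0085 0.1517]
step 5: x^-=[1.6082, -3.7613]  P^-=[0.4065 -0.0034; -0.0034 0.3590]  S=[0.8095 0.1106; 0.1106 0.6191]  K=[0.5128 -0.0839; 0.0055 0.5789]  nu=[1.0541, 7.2091]  x^+=[1.5440, 0.4177]  P^+=[0.1988 -0.0083; -0.0083 0.1509]

P_post[0,0] = 0.1988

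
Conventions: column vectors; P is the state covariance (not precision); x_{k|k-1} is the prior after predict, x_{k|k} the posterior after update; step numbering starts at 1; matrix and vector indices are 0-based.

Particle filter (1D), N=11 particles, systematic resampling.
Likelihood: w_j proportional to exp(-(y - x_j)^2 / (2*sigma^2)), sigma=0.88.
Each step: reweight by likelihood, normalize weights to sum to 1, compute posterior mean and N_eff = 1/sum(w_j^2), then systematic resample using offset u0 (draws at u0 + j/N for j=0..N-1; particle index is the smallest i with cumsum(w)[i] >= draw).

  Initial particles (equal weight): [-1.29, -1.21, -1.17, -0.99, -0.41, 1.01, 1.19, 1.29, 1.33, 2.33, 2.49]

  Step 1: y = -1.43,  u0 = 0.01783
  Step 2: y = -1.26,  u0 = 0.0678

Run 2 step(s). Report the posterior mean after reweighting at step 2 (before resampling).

post_mean = -1.1338

step 1: w=[0.2267, 0.2225, 0.2197, 0.2026, 0.1173, 0.0049, 0.0027, 0.0019, 0.0017, 0.0000, 0.0000]  mean=-1.0543  Neff=4.9024  idx=[0, 0, 0, 1, 1, 2, 2, 2, 3, 3, 4]
step 2: w=[0.0951, 0.0951, 0.0951, 0.0950, 0.0950, 0.0946, 0.0946, 0.0946, 0.0907, 0.0907, 0.0597]  mean=-1.1338  Neff=10.8682  idx=[0, 1, 2, 3, 4, 5, 6, 7, 8, 9, 10]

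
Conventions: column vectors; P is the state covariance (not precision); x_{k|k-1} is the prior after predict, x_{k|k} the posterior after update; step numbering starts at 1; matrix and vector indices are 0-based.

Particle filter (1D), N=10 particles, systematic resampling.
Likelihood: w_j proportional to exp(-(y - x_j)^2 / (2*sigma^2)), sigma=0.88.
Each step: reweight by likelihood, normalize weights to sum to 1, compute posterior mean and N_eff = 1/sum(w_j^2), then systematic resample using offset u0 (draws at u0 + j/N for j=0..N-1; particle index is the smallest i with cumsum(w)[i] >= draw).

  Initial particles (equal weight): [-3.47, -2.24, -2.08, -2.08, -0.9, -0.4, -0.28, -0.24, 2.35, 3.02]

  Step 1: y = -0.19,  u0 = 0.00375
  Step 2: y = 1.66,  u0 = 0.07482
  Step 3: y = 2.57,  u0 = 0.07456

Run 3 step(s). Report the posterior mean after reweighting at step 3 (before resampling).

post_mean = -0.2814

step 1: w=[0.0002, 0.0167, 0.0251, 0.0251, 0.1819, 0.2448, 0.2505, 0.2514, 0.0039, 0.0003]  mean=-0.5246  Neff=4.5342  idx=[1, 4, 4, 5, 5, 6, 6, 6, 7, 7]
step 2: w=[0.0001, 0.0236, 0.0236, 0.1047, 0.1047, 0.1427, 0.1427, 0.1427, 0.1576, 0.1576]  mean=-0.3219  Neff=7.4723  idx=[3, 4, 5, 5, 6, 7, 7, 8, 9, 9]
step 3: w=[0.0654, 0.0654, 0.1026, 0.1026, 0.1026, 0.1026, 0.1026, 0.1188, 0.1188, 0.1188]  mean=-0.2814  Neff=9.6629  idx=[1, 2, 3, 4, 5, 6, 7, 8, 8, 9]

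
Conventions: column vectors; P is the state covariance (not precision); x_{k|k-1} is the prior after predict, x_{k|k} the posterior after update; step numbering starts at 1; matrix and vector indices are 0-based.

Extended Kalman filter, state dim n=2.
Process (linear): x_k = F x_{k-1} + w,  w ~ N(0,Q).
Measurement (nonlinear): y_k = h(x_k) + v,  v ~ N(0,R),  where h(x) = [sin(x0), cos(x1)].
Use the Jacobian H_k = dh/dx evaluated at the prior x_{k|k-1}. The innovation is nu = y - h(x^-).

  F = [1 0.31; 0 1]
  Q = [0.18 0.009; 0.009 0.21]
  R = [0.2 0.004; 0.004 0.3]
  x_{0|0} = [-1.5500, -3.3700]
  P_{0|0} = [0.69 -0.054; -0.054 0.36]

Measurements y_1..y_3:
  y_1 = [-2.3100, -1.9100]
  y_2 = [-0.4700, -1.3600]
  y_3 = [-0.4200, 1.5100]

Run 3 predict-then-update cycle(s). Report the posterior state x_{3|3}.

step 1: x^-=[-2.5947, -3.3700]  P^-=[0.8711 0.0666; 0.0666 0.5700]  H_jac=[-0.8541 0.0000; 0.0000 -0.2264]  S=[0.8355 0.0169; 0.0169 0.3292]  K=[-0.8905 -0.0001; -0.0602 -0.3889]  nu=[-1.7900, -0.9360]  x^+=[-1.0006, -2.8982]  P^+=[0.2085 0.0159; 0.0159 0.5164]
step 2: x^-=[-1.8990, -2.8982]  P^-=[0.4480 0.1850; 0.1850 0.7264]  H_jac=[-0.3223 0.0000; 0.0000 0.2410]  S=[0.2466 -0.0104; -0.0104 0.3422]  K=[-0.5810 0.1127; -0.2206 0.5049]  nu=[0.4766, -0.3895]  x^+=[-2.2198, -3.2000]  P^+=[0.3591 0.1306; 0.1306 0.6248]
step 3: x^-=[-3.2118, -3.2000]  P^-=[0.6801 0.3333; 0.3333 0.8348]  H_jac=[-0.9975 0.0000; 0.0000 -0.0584]  S=[0.8768 0.0234; 0.0234 0.3028]  K=[-0.7737 -0.0044; -0.3757 -0.1318]  nu=[-0.4902, 2.5083]  x^+=[-2.8437, -3.3465]  P^+=[0.1551 0.0759; 0.0759 0.7035]

x_post = [-2.8437, -3.3465]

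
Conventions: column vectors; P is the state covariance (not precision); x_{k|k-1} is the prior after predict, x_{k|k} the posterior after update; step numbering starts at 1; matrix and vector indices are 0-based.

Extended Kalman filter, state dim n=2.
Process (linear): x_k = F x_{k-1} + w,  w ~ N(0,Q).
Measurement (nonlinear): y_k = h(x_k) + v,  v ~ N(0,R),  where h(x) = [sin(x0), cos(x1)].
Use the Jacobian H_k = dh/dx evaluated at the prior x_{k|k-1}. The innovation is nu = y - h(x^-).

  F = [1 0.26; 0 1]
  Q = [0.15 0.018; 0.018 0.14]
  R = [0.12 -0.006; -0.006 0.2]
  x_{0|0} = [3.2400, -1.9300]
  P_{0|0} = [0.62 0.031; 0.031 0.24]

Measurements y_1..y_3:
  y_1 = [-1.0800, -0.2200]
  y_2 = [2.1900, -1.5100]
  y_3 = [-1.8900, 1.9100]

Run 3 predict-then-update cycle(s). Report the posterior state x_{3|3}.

x_post = [-0.8132, -1.8611]

step 1: x^-=[2.7382, -1.9300]  P^-=[0.8023 0.1114; 0.1114 0.3800]  H_jac=[-0.9197 0.0000; 0.0000 0.9362]  S=[0.7987 -0.1019; -0.1019 0.5330]  K=[-0.9214 0.0195; -0.0442 0.6589]  nu=[-1.4725, 0.1315]  x^+=[4.0976, -1.7783]  P^+=[0.1203 0.0101; 0.0101 0.1411]
step 2: x^-=[3.6353, -1.7783]  P^-=[0.2851 0.0647; 0.0647 0.2811]  H_jac=[-0.8806 0.0000; 0.0000 0.9786]  S=[0.3411 -0.0618; -0.0618 0.4691]  K=[-0.7290 0.0390; -0.0624 0.5780]  nu=[2.6639, -1.3040]  x^+=[1.6424, -2.6983]  P^+=[0.0996 0.0124; 0.0124 0.1185]
step 3: x^-=[0.9408, -2.6983]  P^-=[0.2641 0.0613; 0.0613 0.2585]  H_jac=[0.5891 0.0000; 0.0000 0.4289]  S=[0.2117 0.0095; 0.0095 0.2476]  K=[0.7316 0.0781; 0.1507 0.4421]  nu=[-2.6980, 2.8134]  x^+=[-0.8132, -1.8611]  P^+=[0.1482 0.0262; 0.0262 0.2041]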